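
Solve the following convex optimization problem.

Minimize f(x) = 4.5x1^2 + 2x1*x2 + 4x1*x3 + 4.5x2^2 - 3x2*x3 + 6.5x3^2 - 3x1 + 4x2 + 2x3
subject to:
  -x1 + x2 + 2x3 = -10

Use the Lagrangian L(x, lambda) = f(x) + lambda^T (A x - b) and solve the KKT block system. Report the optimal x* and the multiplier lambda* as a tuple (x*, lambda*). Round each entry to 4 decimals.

Form the Lagrangian:
  L(x, lambda) = (1/2) x^T Q x + c^T x + lambda^T (A x - b)
Stationarity (grad_x L = 0): Q x + c + A^T lambda = 0.
Primal feasibility: A x = b.

This gives the KKT block system:
  [ Q   A^T ] [ x     ]   [-c ]
  [ A    0  ] [ lambda ] = [ b ]

Solving the linear system:
  x*      = (2.6249, -2.4939, -2.4406)
  lambda* = (5.8735)
  f(x*)   = 18.0017

x* = (2.6249, -2.4939, -2.4406), lambda* = (5.8735)


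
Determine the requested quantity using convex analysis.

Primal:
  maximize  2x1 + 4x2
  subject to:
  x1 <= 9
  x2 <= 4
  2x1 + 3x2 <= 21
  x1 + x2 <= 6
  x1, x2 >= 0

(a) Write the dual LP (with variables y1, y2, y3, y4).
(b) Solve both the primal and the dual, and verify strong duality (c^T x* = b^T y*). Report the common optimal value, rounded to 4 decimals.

The standard primal-dual pair for 'max c^T x s.t. A x <= b, x >= 0' is:
  Dual:  min b^T y  s.t.  A^T y >= c,  y >= 0.

So the dual LP is:
  minimize  9y1 + 4y2 + 21y3 + 6y4
  subject to:
    y1 + 2y3 + y4 >= 2
    y2 + 3y3 + y4 >= 4
    y1, y2, y3, y4 >= 0

Solving the primal: x* = (2, 4).
  primal value c^T x* = 20.
Solving the dual: y* = (0, 2, 0, 2).
  dual value b^T y* = 20.
Strong duality: c^T x* = b^T y*. Confirmed.

20


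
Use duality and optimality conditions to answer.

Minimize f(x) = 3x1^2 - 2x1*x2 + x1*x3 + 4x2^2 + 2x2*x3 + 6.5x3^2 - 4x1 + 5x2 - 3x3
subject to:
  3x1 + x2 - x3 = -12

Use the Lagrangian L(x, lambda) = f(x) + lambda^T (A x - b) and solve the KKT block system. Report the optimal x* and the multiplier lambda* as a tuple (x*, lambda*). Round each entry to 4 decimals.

Form the Lagrangian:
  L(x, lambda) = (1/2) x^T Q x + c^T x + lambda^T (A x - b)
Stationarity (grad_x L = 0): Q x + c + A^T lambda = 0.
Primal feasibility: A x = b.

This gives the KKT block system:
  [ Q   A^T ] [ x     ]   [-c ]
  [ A    0  ] [ lambda ] = [ b ]

Solving the linear system:
  x*      = (-2.8448, -2.2731, 1.1924)
  lambda* = (5.1102)
  f(x*)   = 28.8794

x* = (-2.8448, -2.2731, 1.1924), lambda* = (5.1102)


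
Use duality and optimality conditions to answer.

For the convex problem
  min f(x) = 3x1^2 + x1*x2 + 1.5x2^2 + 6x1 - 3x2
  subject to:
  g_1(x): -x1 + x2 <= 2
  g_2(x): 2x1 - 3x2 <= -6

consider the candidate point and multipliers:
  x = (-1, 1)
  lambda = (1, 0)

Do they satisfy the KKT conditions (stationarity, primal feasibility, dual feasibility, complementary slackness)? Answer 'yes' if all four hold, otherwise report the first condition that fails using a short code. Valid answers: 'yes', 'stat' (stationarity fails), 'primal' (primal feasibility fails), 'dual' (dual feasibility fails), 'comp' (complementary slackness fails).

Gradient of f: grad f(x) = Q x + c = (1, -1)
Constraint values g_i(x) = a_i^T x - b_i:
  g_1((-1, 1)) = 0
  g_2((-1, 1)) = 1
Stationarity residual: grad f(x) + sum_i lambda_i a_i = (0, 0)
  -> stationarity OK
Primal feasibility (all g_i <= 0): FAILS
Dual feasibility (all lambda_i >= 0): OK
Complementary slackness (lambda_i * g_i(x) = 0 for all i): OK

Verdict: the first failing condition is primal_feasibility -> primal.

primal


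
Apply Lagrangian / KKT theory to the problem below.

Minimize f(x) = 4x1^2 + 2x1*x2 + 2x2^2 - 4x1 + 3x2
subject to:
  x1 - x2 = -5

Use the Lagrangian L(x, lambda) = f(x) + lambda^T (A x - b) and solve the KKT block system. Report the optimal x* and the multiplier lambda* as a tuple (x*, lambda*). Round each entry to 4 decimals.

Form the Lagrangian:
  L(x, lambda) = (1/2) x^T Q x + c^T x + lambda^T (A x - b)
Stationarity (grad_x L = 0): Q x + c + A^T lambda = 0.
Primal feasibility: A x = b.

This gives the KKT block system:
  [ Q   A^T ] [ x     ]   [-c ]
  [ A    0  ] [ lambda ] = [ b ]

Solving the linear system:
  x*      = (-1.8125, 3.1875)
  lambda* = (12.125)
  f(x*)   = 38.7188

x* = (-1.8125, 3.1875), lambda* = (12.125)


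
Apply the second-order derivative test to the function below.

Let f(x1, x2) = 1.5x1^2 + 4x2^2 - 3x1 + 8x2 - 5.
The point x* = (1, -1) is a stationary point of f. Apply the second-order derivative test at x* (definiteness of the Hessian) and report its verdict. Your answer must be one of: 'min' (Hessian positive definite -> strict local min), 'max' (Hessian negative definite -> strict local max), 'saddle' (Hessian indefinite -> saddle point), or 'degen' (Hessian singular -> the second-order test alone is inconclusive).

Compute the Hessian H = grad^2 f:
  H = [[3, 0], [0, 8]]
Verify stationarity: grad f(x*) = H x* + g = (0, 0).
Eigenvalues of H: 3, 8.
Both eigenvalues > 0, so H is positive definite -> x* is a strict local min.

min


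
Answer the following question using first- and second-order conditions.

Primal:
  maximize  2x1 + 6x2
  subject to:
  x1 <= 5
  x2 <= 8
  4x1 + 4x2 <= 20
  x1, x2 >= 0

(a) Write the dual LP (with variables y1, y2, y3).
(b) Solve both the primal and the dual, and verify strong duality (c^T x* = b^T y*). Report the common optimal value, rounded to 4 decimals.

The standard primal-dual pair for 'max c^T x s.t. A x <= b, x >= 0' is:
  Dual:  min b^T y  s.t.  A^T y >= c,  y >= 0.

So the dual LP is:
  minimize  5y1 + 8y2 + 20y3
  subject to:
    y1 + 4y3 >= 2
    y2 + 4y3 >= 6
    y1, y2, y3 >= 0

Solving the primal: x* = (0, 5).
  primal value c^T x* = 30.
Solving the dual: y* = (0, 0, 1.5).
  dual value b^T y* = 30.
Strong duality: c^T x* = b^T y*. Confirmed.

30


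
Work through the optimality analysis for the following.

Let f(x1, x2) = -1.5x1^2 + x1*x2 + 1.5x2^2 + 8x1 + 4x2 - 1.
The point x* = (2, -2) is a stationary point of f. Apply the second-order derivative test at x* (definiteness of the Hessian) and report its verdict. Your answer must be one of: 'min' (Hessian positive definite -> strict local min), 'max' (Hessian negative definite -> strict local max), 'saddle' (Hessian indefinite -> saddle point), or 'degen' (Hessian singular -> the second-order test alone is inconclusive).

Compute the Hessian H = grad^2 f:
  H = [[-3, 1], [1, 3]]
Verify stationarity: grad f(x*) = H x* + g = (0, 0).
Eigenvalues of H: -3.1623, 3.1623.
Eigenvalues have mixed signs, so H is indefinite -> x* is a saddle point.

saddle


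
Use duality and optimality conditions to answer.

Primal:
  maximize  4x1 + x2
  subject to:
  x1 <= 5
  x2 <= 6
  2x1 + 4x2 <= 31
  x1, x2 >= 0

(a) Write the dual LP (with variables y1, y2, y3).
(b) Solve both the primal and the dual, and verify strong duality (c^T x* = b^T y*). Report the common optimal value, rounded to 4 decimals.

The standard primal-dual pair for 'max c^T x s.t. A x <= b, x >= 0' is:
  Dual:  min b^T y  s.t.  A^T y >= c,  y >= 0.

So the dual LP is:
  minimize  5y1 + 6y2 + 31y3
  subject to:
    y1 + 2y3 >= 4
    y2 + 4y3 >= 1
    y1, y2, y3 >= 0

Solving the primal: x* = (5, 5.25).
  primal value c^T x* = 25.25.
Solving the dual: y* = (3.5, 0, 0.25).
  dual value b^T y* = 25.25.
Strong duality: c^T x* = b^T y*. Confirmed.

25.25


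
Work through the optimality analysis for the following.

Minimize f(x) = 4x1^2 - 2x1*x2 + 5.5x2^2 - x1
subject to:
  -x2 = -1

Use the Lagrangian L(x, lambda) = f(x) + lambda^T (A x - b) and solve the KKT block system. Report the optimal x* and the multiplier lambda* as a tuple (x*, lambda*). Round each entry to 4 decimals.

Form the Lagrangian:
  L(x, lambda) = (1/2) x^T Q x + c^T x + lambda^T (A x - b)
Stationarity (grad_x L = 0): Q x + c + A^T lambda = 0.
Primal feasibility: A x = b.

This gives the KKT block system:
  [ Q   A^T ] [ x     ]   [-c ]
  [ A    0  ] [ lambda ] = [ b ]

Solving the linear system:
  x*      = (0.375, 1)
  lambda* = (10.25)
  f(x*)   = 4.9375

x* = (0.375, 1), lambda* = (10.25)


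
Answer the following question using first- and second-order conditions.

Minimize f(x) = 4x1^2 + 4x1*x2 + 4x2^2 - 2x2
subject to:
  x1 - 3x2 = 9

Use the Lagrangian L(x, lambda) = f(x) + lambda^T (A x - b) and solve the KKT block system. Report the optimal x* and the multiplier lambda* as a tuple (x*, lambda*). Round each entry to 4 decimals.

Form the Lagrangian:
  L(x, lambda) = (1/2) x^T Q x + c^T x + lambda^T (A x - b)
Stationarity (grad_x L = 0): Q x + c + A^T lambda = 0.
Primal feasibility: A x = b.

This gives the KKT block system:
  [ Q   A^T ] [ x     ]   [-c ]
  [ A    0  ] [ lambda ] = [ b ]

Solving the linear system:
  x*      = (1.7885, -2.4038)
  lambda* = (-4.6923)
  f(x*)   = 23.5192

x* = (1.7885, -2.4038), lambda* = (-4.6923)


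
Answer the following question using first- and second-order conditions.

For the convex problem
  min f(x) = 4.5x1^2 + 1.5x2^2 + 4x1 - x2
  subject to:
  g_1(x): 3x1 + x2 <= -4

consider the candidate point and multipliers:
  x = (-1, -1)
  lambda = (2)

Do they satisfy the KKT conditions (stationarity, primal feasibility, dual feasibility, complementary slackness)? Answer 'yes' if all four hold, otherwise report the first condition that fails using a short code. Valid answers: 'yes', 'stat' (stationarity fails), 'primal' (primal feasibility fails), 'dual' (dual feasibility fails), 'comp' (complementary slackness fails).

Gradient of f: grad f(x) = Q x + c = (-5, -4)
Constraint values g_i(x) = a_i^T x - b_i:
  g_1((-1, -1)) = 0
Stationarity residual: grad f(x) + sum_i lambda_i a_i = (1, -2)
  -> stationarity FAILS
Primal feasibility (all g_i <= 0): OK
Dual feasibility (all lambda_i >= 0): OK
Complementary slackness (lambda_i * g_i(x) = 0 for all i): OK

Verdict: the first failing condition is stationarity -> stat.

stat


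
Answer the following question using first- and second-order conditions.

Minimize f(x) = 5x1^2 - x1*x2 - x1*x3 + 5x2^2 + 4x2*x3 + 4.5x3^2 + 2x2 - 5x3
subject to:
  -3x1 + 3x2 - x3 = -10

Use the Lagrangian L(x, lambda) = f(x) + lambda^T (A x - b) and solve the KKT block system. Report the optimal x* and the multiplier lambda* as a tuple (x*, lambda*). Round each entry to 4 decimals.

Form the Lagrangian:
  L(x, lambda) = (1/2) x^T Q x + c^T x + lambda^T (A x - b)
Stationarity (grad_x L = 0): Q x + c + A^T lambda = 0.
Primal feasibility: A x = b.

This gives the KKT block system:
  [ Q   A^T ] [ x     ]   [-c ]
  [ A    0  ] [ lambda ] = [ b ]

Solving the linear system:
  x*      = (0.9542, -1.7778, 1.8041)
  lambda* = (3.1718)
  f(x*)   = 9.571

x* = (0.9542, -1.7778, 1.8041), lambda* = (3.1718)


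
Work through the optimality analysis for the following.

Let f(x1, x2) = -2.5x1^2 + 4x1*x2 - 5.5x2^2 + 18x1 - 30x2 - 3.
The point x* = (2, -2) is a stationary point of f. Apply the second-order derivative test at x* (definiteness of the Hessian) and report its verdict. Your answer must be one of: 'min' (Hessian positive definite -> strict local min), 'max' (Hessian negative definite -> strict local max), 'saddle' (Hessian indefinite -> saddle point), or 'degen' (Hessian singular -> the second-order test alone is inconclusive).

Compute the Hessian H = grad^2 f:
  H = [[-5, 4], [4, -11]]
Verify stationarity: grad f(x*) = H x* + g = (0, 0).
Eigenvalues of H: -13, -3.
Both eigenvalues < 0, so H is negative definite -> x* is a strict local max.

max


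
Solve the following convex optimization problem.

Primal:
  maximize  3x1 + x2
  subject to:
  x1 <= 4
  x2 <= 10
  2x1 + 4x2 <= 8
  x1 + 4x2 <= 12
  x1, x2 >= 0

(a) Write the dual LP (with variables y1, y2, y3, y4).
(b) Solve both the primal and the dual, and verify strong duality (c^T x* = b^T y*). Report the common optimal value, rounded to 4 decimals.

The standard primal-dual pair for 'max c^T x s.t. A x <= b, x >= 0' is:
  Dual:  min b^T y  s.t.  A^T y >= c,  y >= 0.

So the dual LP is:
  minimize  4y1 + 10y2 + 8y3 + 12y4
  subject to:
    y1 + 2y3 + y4 >= 3
    y2 + 4y3 + 4y4 >= 1
    y1, y2, y3, y4 >= 0

Solving the primal: x* = (4, 0).
  primal value c^T x* = 12.
Solving the dual: y* = (2.5, 0, 0.25, 0).
  dual value b^T y* = 12.
Strong duality: c^T x* = b^T y*. Confirmed.

12


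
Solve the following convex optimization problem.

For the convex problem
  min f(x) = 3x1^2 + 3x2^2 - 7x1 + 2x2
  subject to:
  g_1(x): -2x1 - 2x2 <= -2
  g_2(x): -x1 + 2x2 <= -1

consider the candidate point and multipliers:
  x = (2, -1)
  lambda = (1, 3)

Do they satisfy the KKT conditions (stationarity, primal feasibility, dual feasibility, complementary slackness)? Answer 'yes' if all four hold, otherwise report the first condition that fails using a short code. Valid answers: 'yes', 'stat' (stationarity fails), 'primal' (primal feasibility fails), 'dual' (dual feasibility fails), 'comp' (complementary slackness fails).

Gradient of f: grad f(x) = Q x + c = (5, -4)
Constraint values g_i(x) = a_i^T x - b_i:
  g_1((2, -1)) = 0
  g_2((2, -1)) = -3
Stationarity residual: grad f(x) + sum_i lambda_i a_i = (0, 0)
  -> stationarity OK
Primal feasibility (all g_i <= 0): OK
Dual feasibility (all lambda_i >= 0): OK
Complementary slackness (lambda_i * g_i(x) = 0 for all i): FAILS

Verdict: the first failing condition is complementary_slackness -> comp.

comp


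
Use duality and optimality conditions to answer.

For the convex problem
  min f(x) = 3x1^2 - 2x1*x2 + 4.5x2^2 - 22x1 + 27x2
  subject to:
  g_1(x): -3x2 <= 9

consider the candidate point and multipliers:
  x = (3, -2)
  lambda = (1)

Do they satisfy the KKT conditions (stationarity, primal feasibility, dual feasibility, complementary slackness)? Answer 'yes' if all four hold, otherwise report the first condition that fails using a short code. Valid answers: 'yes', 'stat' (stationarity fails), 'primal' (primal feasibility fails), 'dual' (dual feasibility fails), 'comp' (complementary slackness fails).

Gradient of f: grad f(x) = Q x + c = (0, 3)
Constraint values g_i(x) = a_i^T x - b_i:
  g_1((3, -2)) = -3
Stationarity residual: grad f(x) + sum_i lambda_i a_i = (0, 0)
  -> stationarity OK
Primal feasibility (all g_i <= 0): OK
Dual feasibility (all lambda_i >= 0): OK
Complementary slackness (lambda_i * g_i(x) = 0 for all i): FAILS

Verdict: the first failing condition is complementary_slackness -> comp.

comp


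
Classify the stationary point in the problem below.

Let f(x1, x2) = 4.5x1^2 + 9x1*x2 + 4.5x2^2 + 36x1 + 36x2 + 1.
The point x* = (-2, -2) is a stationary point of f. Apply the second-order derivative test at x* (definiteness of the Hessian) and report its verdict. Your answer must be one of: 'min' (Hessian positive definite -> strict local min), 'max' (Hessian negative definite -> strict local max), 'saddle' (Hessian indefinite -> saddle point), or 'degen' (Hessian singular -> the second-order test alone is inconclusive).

Compute the Hessian H = grad^2 f:
  H = [[9, 9], [9, 9]]
Verify stationarity: grad f(x*) = H x* + g = (0, 0).
Eigenvalues of H: 0, 18.
H has a zero eigenvalue (singular; positive semidefinite but not definite), so H is neither positive definite, negative definite, nor indefinite. The second-order test alone is inconclusive -> degen.
(Indeed, f is constant along the null direction of H through x*, so x* is not a strict local extremum.)

degen


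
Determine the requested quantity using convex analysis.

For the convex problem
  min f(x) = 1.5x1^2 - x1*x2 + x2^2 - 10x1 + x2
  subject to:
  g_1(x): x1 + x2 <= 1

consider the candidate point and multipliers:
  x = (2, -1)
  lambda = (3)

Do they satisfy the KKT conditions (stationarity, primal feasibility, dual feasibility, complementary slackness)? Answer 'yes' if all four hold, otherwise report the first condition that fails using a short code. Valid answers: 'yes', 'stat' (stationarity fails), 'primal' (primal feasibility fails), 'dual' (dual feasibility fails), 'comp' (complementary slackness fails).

Gradient of f: grad f(x) = Q x + c = (-3, -3)
Constraint values g_i(x) = a_i^T x - b_i:
  g_1((2, -1)) = 0
Stationarity residual: grad f(x) + sum_i lambda_i a_i = (0, 0)
  -> stationarity OK
Primal feasibility (all g_i <= 0): OK
Dual feasibility (all lambda_i >= 0): OK
Complementary slackness (lambda_i * g_i(x) = 0 for all i): OK

Verdict: yes, KKT holds.

yes


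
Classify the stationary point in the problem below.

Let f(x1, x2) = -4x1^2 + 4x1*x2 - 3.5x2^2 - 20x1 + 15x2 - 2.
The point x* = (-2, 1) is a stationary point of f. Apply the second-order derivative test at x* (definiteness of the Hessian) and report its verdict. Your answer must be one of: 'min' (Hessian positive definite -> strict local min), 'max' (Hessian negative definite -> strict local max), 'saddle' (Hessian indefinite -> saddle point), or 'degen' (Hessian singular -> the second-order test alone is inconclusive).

Compute the Hessian H = grad^2 f:
  H = [[-8, 4], [4, -7]]
Verify stationarity: grad f(x*) = H x* + g = (0, 0).
Eigenvalues of H: -11.5311, -3.4689.
Both eigenvalues < 0, so H is negative definite -> x* is a strict local max.

max


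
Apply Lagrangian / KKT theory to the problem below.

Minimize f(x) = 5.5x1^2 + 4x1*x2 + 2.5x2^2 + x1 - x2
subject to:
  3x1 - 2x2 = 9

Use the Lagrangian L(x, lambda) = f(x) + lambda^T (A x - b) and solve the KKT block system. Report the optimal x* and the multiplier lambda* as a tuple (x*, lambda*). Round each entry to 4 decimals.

Form the Lagrangian:
  L(x, lambda) = (1/2) x^T Q x + c^T x + lambda^T (A x - b)
Stationarity (grad_x L = 0): Q x + c + A^T lambda = 0.
Primal feasibility: A x = b.

This gives the KKT block system:
  [ Q   A^T ] [ x     ]   [-c ]
  [ A    0  ] [ lambda ] = [ b ]

Solving the linear system:
  x*      = (1.5255, -2.2117)
  lambda* = (-2.9781)
  f(x*)   = 15.2701

x* = (1.5255, -2.2117), lambda* = (-2.9781)


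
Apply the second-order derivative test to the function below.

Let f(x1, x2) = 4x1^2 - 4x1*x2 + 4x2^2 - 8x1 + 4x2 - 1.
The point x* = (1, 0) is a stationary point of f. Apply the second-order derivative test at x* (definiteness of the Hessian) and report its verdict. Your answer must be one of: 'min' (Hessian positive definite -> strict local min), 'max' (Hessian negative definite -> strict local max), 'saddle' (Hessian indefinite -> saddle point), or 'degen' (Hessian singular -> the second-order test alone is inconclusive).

Compute the Hessian H = grad^2 f:
  H = [[8, -4], [-4, 8]]
Verify stationarity: grad f(x*) = H x* + g = (0, 0).
Eigenvalues of H: 4, 12.
Both eigenvalues > 0, so H is positive definite -> x* is a strict local min.

min


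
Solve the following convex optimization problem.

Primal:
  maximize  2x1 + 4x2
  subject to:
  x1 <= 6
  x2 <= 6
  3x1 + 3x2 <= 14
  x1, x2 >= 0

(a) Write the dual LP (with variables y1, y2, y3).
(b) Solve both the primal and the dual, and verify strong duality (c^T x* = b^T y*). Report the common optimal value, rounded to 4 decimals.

The standard primal-dual pair for 'max c^T x s.t. A x <= b, x >= 0' is:
  Dual:  min b^T y  s.t.  A^T y >= c,  y >= 0.

So the dual LP is:
  minimize  6y1 + 6y2 + 14y3
  subject to:
    y1 + 3y3 >= 2
    y2 + 3y3 >= 4
    y1, y2, y3 >= 0

Solving the primal: x* = (0, 4.6667).
  primal value c^T x* = 18.6667.
Solving the dual: y* = (0, 0, 1.3333).
  dual value b^T y* = 18.6667.
Strong duality: c^T x* = b^T y*. Confirmed.

18.6667


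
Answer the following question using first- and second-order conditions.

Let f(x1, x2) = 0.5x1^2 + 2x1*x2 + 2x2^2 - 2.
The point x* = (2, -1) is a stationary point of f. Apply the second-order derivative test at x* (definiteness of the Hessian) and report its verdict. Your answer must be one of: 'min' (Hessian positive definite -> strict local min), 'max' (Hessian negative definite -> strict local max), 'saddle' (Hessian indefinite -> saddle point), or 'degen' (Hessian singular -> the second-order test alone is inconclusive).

Compute the Hessian H = grad^2 f:
  H = [[1, 2], [2, 4]]
Verify stationarity: grad f(x*) = H x* + g = (0, 0).
Eigenvalues of H: 0, 5.
H has a zero eigenvalue (singular; positive semidefinite but not definite), so H is neither positive definite, negative definite, nor indefinite. The second-order test alone is inconclusive -> degen.
(Indeed, f is constant along the null direction of H through x*, so x* is not a strict local extremum.)

degen


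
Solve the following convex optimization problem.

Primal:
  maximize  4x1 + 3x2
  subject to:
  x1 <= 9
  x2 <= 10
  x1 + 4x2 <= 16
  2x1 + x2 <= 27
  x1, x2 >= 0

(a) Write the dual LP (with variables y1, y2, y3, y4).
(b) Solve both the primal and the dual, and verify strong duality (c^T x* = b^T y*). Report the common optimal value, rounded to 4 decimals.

The standard primal-dual pair for 'max c^T x s.t. A x <= b, x >= 0' is:
  Dual:  min b^T y  s.t.  A^T y >= c,  y >= 0.

So the dual LP is:
  minimize  9y1 + 10y2 + 16y3 + 27y4
  subject to:
    y1 + y3 + 2y4 >= 4
    y2 + 4y3 + y4 >= 3
    y1, y2, y3, y4 >= 0

Solving the primal: x* = (9, 1.75).
  primal value c^T x* = 41.25.
Solving the dual: y* = (3.25, 0, 0.75, 0).
  dual value b^T y* = 41.25.
Strong duality: c^T x* = b^T y*. Confirmed.

41.25


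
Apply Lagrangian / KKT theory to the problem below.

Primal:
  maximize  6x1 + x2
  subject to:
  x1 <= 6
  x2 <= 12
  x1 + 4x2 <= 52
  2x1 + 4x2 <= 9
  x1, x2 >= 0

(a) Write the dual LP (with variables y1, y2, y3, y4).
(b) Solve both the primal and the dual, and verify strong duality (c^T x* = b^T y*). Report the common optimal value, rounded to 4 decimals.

The standard primal-dual pair for 'max c^T x s.t. A x <= b, x >= 0' is:
  Dual:  min b^T y  s.t.  A^T y >= c,  y >= 0.

So the dual LP is:
  minimize  6y1 + 12y2 + 52y3 + 9y4
  subject to:
    y1 + y3 + 2y4 >= 6
    y2 + 4y3 + 4y4 >= 1
    y1, y2, y3, y4 >= 0

Solving the primal: x* = (4.5, 0).
  primal value c^T x* = 27.
Solving the dual: y* = (0, 0, 0, 3).
  dual value b^T y* = 27.
Strong duality: c^T x* = b^T y*. Confirmed.

27


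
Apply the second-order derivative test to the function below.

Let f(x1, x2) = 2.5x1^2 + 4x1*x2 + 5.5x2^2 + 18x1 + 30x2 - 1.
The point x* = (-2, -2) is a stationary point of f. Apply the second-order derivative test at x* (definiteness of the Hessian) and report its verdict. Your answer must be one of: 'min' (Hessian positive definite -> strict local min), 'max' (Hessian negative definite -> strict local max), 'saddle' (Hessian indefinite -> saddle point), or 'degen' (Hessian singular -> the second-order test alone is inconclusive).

Compute the Hessian H = grad^2 f:
  H = [[5, 4], [4, 11]]
Verify stationarity: grad f(x*) = H x* + g = (0, 0).
Eigenvalues of H: 3, 13.
Both eigenvalues > 0, so H is positive definite -> x* is a strict local min.

min


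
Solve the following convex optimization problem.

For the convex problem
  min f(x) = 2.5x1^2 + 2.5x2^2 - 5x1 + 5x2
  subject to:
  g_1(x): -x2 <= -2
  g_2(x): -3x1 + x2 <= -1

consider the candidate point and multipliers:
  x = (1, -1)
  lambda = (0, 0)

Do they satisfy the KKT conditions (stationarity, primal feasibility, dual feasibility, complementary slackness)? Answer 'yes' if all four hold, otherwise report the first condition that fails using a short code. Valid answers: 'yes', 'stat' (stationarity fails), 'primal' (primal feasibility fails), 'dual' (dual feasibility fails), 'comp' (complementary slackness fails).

Gradient of f: grad f(x) = Q x + c = (0, 0)
Constraint values g_i(x) = a_i^T x - b_i:
  g_1((1, -1)) = 3
  g_2((1, -1)) = -3
Stationarity residual: grad f(x) + sum_i lambda_i a_i = (0, 0)
  -> stationarity OK
Primal feasibility (all g_i <= 0): FAILS
Dual feasibility (all lambda_i >= 0): OK
Complementary slackness (lambda_i * g_i(x) = 0 for all i): OK

Verdict: the first failing condition is primal_feasibility -> primal.

primal


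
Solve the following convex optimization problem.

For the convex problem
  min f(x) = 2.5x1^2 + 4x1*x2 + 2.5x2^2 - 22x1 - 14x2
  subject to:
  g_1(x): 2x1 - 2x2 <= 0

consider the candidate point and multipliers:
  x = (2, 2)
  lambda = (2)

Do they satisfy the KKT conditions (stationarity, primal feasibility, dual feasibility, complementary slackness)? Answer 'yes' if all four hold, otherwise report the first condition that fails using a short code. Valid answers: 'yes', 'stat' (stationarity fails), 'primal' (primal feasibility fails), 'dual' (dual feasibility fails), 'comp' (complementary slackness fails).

Gradient of f: grad f(x) = Q x + c = (-4, 4)
Constraint values g_i(x) = a_i^T x - b_i:
  g_1((2, 2)) = 0
Stationarity residual: grad f(x) + sum_i lambda_i a_i = (0, 0)
  -> stationarity OK
Primal feasibility (all g_i <= 0): OK
Dual feasibility (all lambda_i >= 0): OK
Complementary slackness (lambda_i * g_i(x) = 0 for all i): OK

Verdict: yes, KKT holds.

yes


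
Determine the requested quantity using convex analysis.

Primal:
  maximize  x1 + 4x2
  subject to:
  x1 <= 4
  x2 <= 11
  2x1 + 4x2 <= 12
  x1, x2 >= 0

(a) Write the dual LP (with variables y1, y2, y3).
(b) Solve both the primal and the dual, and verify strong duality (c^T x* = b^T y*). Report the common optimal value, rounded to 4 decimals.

The standard primal-dual pair for 'max c^T x s.t. A x <= b, x >= 0' is:
  Dual:  min b^T y  s.t.  A^T y >= c,  y >= 0.

So the dual LP is:
  minimize  4y1 + 11y2 + 12y3
  subject to:
    y1 + 2y3 >= 1
    y2 + 4y3 >= 4
    y1, y2, y3 >= 0

Solving the primal: x* = (0, 3).
  primal value c^T x* = 12.
Solving the dual: y* = (0, 0, 1).
  dual value b^T y* = 12.
Strong duality: c^T x* = b^T y*. Confirmed.

12


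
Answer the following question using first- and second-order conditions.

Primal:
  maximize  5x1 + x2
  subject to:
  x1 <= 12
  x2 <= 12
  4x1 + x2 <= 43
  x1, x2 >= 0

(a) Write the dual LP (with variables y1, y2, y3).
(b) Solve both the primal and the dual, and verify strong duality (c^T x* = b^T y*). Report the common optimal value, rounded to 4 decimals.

The standard primal-dual pair for 'max c^T x s.t. A x <= b, x >= 0' is:
  Dual:  min b^T y  s.t.  A^T y >= c,  y >= 0.

So the dual LP is:
  minimize  12y1 + 12y2 + 43y3
  subject to:
    y1 + 4y3 >= 5
    y2 + y3 >= 1
    y1, y2, y3 >= 0

Solving the primal: x* = (10.75, 0).
  primal value c^T x* = 53.75.
Solving the dual: y* = (0, 0, 1.25).
  dual value b^T y* = 53.75.
Strong duality: c^T x* = b^T y*. Confirmed.

53.75


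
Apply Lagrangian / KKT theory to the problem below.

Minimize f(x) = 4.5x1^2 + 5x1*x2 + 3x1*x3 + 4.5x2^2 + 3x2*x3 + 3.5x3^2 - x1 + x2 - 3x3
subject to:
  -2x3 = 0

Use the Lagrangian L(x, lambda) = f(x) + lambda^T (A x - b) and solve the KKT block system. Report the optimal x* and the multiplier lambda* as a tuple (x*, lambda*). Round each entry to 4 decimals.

Form the Lagrangian:
  L(x, lambda) = (1/2) x^T Q x + c^T x + lambda^T (A x - b)
Stationarity (grad_x L = 0): Q x + c + A^T lambda = 0.
Primal feasibility: A x = b.

This gives the KKT block system:
  [ Q   A^T ] [ x     ]   [-c ]
  [ A    0  ] [ lambda ] = [ b ]

Solving the linear system:
  x*      = (0.25, -0.25, 0)
  lambda* = (-1.5)
  f(x*)   = -0.25

x* = (0.25, -0.25, 0), lambda* = (-1.5)


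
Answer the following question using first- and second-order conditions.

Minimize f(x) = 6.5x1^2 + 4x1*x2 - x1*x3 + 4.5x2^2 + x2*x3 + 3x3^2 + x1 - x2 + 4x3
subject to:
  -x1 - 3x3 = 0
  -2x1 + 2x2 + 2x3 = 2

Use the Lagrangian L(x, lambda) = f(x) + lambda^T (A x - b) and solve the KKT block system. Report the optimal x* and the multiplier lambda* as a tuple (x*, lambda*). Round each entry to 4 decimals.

Form the Lagrangian:
  L(x, lambda) = (1/2) x^T Q x + c^T x + lambda^T (A x - b)
Stationarity (grad_x L = 0): Q x + c + A^T lambda = 0.
Primal feasibility: A x = b.

This gives the KKT block system:
  [ Q   A^T ] [ x     ]   [-c ]
  [ A    0  ] [ lambda ] = [ b ]

Solving the linear system:
  x*      = (-0.349, 0.5346, 0.1163)
  lambda* = (1.0166, -1.2659)
  f(x*)   = 1.0568

x* = (-0.349, 0.5346, 0.1163), lambda* = (1.0166, -1.2659)


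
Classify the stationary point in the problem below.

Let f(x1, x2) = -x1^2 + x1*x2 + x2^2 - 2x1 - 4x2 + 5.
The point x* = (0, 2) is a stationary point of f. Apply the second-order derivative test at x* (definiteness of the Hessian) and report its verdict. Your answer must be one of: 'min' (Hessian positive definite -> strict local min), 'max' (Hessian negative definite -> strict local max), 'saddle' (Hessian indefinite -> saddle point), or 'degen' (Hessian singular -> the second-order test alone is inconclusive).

Compute the Hessian H = grad^2 f:
  H = [[-2, 1], [1, 2]]
Verify stationarity: grad f(x*) = H x* + g = (0, 0).
Eigenvalues of H: -2.2361, 2.2361.
Eigenvalues have mixed signs, so H is indefinite -> x* is a saddle point.

saddle


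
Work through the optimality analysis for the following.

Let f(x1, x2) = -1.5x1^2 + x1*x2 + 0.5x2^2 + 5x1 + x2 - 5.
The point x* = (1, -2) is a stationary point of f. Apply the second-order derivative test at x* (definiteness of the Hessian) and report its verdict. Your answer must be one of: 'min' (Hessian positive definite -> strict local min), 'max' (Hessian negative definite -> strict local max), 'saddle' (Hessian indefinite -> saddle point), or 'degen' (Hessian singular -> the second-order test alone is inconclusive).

Compute the Hessian H = grad^2 f:
  H = [[-3, 1], [1, 1]]
Verify stationarity: grad f(x*) = H x* + g = (0, 0).
Eigenvalues of H: -3.2361, 1.2361.
Eigenvalues have mixed signs, so H is indefinite -> x* is a saddle point.

saddle


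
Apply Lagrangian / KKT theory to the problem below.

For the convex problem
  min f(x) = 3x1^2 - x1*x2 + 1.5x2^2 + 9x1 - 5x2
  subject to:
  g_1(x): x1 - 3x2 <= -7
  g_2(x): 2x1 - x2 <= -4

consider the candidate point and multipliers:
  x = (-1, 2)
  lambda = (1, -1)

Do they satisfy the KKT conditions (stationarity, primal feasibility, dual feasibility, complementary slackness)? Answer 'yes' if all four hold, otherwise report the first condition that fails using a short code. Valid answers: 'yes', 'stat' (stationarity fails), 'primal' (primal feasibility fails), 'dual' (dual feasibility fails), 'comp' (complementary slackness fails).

Gradient of f: grad f(x) = Q x + c = (1, 2)
Constraint values g_i(x) = a_i^T x - b_i:
  g_1((-1, 2)) = 0
  g_2((-1, 2)) = 0
Stationarity residual: grad f(x) + sum_i lambda_i a_i = (0, 0)
  -> stationarity OK
Primal feasibility (all g_i <= 0): OK
Dual feasibility (all lambda_i >= 0): FAILS
Complementary slackness (lambda_i * g_i(x) = 0 for all i): OK

Verdict: the first failing condition is dual_feasibility -> dual.

dual


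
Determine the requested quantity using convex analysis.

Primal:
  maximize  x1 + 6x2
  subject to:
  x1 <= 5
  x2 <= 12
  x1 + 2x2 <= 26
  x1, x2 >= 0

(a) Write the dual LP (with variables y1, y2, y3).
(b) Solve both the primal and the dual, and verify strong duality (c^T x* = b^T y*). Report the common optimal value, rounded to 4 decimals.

The standard primal-dual pair for 'max c^T x s.t. A x <= b, x >= 0' is:
  Dual:  min b^T y  s.t.  A^T y >= c,  y >= 0.

So the dual LP is:
  minimize  5y1 + 12y2 + 26y3
  subject to:
    y1 + y3 >= 1
    y2 + 2y3 >= 6
    y1, y2, y3 >= 0

Solving the primal: x* = (2, 12).
  primal value c^T x* = 74.
Solving the dual: y* = (0, 4, 1).
  dual value b^T y* = 74.
Strong duality: c^T x* = b^T y*. Confirmed.

74


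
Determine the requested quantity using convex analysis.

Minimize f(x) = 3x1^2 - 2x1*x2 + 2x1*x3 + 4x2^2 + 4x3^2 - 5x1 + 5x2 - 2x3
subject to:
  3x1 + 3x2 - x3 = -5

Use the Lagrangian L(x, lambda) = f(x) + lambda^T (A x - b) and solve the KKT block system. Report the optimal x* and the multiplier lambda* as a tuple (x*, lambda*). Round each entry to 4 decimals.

Form the Lagrangian:
  L(x, lambda) = (1/2) x^T Q x + c^T x + lambda^T (A x - b)
Stationarity (grad_x L = 0): Q x + c + A^T lambda = 0.
Primal feasibility: A x = b.

This gives the KKT block system:
  [ Q   A^T ] [ x     ]   [-c ]
  [ A    0  ] [ lambda ] = [ b ]

Solving the linear system:
  x*      = (-0.3343, -1.1699, 0.4874)
  lambda* = (1.2303)
  f(x*)   = 0.4993

x* = (-0.3343, -1.1699, 0.4874), lambda* = (1.2303)


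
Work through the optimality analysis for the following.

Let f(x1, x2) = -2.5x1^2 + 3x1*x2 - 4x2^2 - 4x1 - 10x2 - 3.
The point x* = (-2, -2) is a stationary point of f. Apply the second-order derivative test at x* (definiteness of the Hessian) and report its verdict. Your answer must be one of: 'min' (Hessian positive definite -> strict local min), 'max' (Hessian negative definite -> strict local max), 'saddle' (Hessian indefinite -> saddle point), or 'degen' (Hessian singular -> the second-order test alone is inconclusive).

Compute the Hessian H = grad^2 f:
  H = [[-5, 3], [3, -8]]
Verify stationarity: grad f(x*) = H x* + g = (0, 0).
Eigenvalues of H: -9.8541, -3.1459.
Both eigenvalues < 0, so H is negative definite -> x* is a strict local max.

max


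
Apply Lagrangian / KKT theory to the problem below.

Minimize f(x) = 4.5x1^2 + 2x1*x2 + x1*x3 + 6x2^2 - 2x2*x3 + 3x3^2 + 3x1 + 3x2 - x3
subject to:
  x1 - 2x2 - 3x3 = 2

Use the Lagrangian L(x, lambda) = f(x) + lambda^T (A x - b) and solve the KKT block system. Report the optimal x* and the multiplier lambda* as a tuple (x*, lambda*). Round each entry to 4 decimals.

Form the Lagrangian:
  L(x, lambda) = (1/2) x^T Q x + c^T x + lambda^T (A x - b)
Stationarity (grad_x L = 0): Q x + c + A^T lambda = 0.
Primal feasibility: A x = b.

This gives the KKT block system:
  [ Q   A^T ] [ x     ]   [-c ]
  [ A    0  ] [ lambda ] = [ b ]

Solving the linear system:
  x*      = (-0.0933, -0.4459, -0.4005)
  lambda* = (-0.8682)
  f(x*)   = 0.2596

x* = (-0.0933, -0.4459, -0.4005), lambda* = (-0.8682)


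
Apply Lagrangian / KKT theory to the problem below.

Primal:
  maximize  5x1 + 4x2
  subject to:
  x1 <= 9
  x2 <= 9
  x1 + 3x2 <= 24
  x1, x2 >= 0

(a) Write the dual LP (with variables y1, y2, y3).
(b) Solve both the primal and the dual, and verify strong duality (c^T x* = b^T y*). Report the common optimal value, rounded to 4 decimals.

The standard primal-dual pair for 'max c^T x s.t. A x <= b, x >= 0' is:
  Dual:  min b^T y  s.t.  A^T y >= c,  y >= 0.

So the dual LP is:
  minimize  9y1 + 9y2 + 24y3
  subject to:
    y1 + y3 >= 5
    y2 + 3y3 >= 4
    y1, y2, y3 >= 0

Solving the primal: x* = (9, 5).
  primal value c^T x* = 65.
Solving the dual: y* = (3.6667, 0, 1.3333).
  dual value b^T y* = 65.
Strong duality: c^T x* = b^T y*. Confirmed.

65


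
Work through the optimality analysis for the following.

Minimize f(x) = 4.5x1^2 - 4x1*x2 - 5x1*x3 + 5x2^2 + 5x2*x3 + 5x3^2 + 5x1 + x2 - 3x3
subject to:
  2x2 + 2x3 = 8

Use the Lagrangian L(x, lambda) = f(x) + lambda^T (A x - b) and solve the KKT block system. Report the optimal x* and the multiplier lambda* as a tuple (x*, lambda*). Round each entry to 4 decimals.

Form the Lagrangian:
  L(x, lambda) = (1/2) x^T Q x + c^T x + lambda^T (A x - b)
Stationarity (grad_x L = 0): Q x + c + A^T lambda = 0.
Primal feasibility: A x = b.

This gives the KKT block system:
  [ Q   A^T ] [ x     ]   [-c ]
  [ A    0  ] [ lambda ] = [ b ]

Solving the linear system:
  x*      = (1.5056, 1.4494, 2.5506)
  lambda* = (-11.1124)
  f(x*)   = 45.1124

x* = (1.5056, 1.4494, 2.5506), lambda* = (-11.1124)


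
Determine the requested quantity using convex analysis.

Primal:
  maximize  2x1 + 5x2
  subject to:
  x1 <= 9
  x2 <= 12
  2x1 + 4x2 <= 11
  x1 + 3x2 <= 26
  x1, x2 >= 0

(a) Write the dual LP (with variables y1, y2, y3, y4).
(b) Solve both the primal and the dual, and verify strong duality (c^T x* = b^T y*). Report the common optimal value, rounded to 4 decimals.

The standard primal-dual pair for 'max c^T x s.t. A x <= b, x >= 0' is:
  Dual:  min b^T y  s.t.  A^T y >= c,  y >= 0.

So the dual LP is:
  minimize  9y1 + 12y2 + 11y3 + 26y4
  subject to:
    y1 + 2y3 + y4 >= 2
    y2 + 4y3 + 3y4 >= 5
    y1, y2, y3, y4 >= 0

Solving the primal: x* = (0, 2.75).
  primal value c^T x* = 13.75.
Solving the dual: y* = (0, 0, 1.25, 0).
  dual value b^T y* = 13.75.
Strong duality: c^T x* = b^T y*. Confirmed.

13.75


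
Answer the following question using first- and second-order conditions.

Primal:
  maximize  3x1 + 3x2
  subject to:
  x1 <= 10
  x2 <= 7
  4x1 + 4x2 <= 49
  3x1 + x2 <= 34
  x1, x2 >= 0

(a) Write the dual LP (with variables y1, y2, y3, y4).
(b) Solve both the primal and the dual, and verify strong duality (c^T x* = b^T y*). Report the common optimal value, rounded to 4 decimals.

The standard primal-dual pair for 'max c^T x s.t. A x <= b, x >= 0' is:
  Dual:  min b^T y  s.t.  A^T y >= c,  y >= 0.

So the dual LP is:
  minimize  10y1 + 7y2 + 49y3 + 34y4
  subject to:
    y1 + 4y3 + 3y4 >= 3
    y2 + 4y3 + y4 >= 3
    y1, y2, y3, y4 >= 0

Solving the primal: x* = (10, 2.25).
  primal value c^T x* = 36.75.
Solving the dual: y* = (0, 0, 0.75, 0).
  dual value b^T y* = 36.75.
Strong duality: c^T x* = b^T y*. Confirmed.

36.75


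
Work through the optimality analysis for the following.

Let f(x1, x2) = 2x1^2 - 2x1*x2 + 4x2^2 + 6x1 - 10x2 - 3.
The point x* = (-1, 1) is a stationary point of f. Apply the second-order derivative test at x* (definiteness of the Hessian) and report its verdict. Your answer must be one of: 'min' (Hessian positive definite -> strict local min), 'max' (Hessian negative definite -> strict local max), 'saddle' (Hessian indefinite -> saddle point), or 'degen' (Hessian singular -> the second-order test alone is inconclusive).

Compute the Hessian H = grad^2 f:
  H = [[4, -2], [-2, 8]]
Verify stationarity: grad f(x*) = H x* + g = (0, 0).
Eigenvalues of H: 3.1716, 8.8284.
Both eigenvalues > 0, so H is positive definite -> x* is a strict local min.

min


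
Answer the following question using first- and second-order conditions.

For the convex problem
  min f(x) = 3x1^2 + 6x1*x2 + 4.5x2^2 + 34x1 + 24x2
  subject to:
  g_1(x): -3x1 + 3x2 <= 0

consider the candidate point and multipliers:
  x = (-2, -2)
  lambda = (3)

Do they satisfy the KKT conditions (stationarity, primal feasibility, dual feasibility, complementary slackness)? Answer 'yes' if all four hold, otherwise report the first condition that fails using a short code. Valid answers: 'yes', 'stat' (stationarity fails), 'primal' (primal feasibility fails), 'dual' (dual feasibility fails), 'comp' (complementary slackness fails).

Gradient of f: grad f(x) = Q x + c = (10, -6)
Constraint values g_i(x) = a_i^T x - b_i:
  g_1((-2, -2)) = 0
Stationarity residual: grad f(x) + sum_i lambda_i a_i = (1, 3)
  -> stationarity FAILS
Primal feasibility (all g_i <= 0): OK
Dual feasibility (all lambda_i >= 0): OK
Complementary slackness (lambda_i * g_i(x) = 0 for all i): OK

Verdict: the first failing condition is stationarity -> stat.

stat


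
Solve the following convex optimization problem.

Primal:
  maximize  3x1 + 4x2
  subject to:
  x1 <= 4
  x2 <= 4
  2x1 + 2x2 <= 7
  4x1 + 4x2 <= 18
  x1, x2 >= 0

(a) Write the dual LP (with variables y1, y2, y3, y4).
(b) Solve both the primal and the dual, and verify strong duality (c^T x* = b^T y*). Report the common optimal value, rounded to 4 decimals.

The standard primal-dual pair for 'max c^T x s.t. A x <= b, x >= 0' is:
  Dual:  min b^T y  s.t.  A^T y >= c,  y >= 0.

So the dual LP is:
  minimize  4y1 + 4y2 + 7y3 + 18y4
  subject to:
    y1 + 2y3 + 4y4 >= 3
    y2 + 2y3 + 4y4 >= 4
    y1, y2, y3, y4 >= 0

Solving the primal: x* = (0, 3.5).
  primal value c^T x* = 14.
Solving the dual: y* = (0, 0, 2, 0).
  dual value b^T y* = 14.
Strong duality: c^T x* = b^T y*. Confirmed.

14


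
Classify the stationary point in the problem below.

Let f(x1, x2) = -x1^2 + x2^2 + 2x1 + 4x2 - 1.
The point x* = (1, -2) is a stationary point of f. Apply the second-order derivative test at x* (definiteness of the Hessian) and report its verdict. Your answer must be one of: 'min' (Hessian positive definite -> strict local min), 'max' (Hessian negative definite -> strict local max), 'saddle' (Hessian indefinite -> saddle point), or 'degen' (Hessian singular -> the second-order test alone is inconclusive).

Compute the Hessian H = grad^2 f:
  H = [[-2, 0], [0, 2]]
Verify stationarity: grad f(x*) = H x* + g = (0, 0).
Eigenvalues of H: -2, 2.
Eigenvalues have mixed signs, so H is indefinite -> x* is a saddle point.

saddle


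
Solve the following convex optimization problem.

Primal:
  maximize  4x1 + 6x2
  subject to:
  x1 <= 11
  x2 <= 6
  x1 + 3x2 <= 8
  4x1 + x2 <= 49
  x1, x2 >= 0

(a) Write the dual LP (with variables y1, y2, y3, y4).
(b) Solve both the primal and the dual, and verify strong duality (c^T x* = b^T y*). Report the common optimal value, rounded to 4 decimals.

The standard primal-dual pair for 'max c^T x s.t. A x <= b, x >= 0' is:
  Dual:  min b^T y  s.t.  A^T y >= c,  y >= 0.

So the dual LP is:
  minimize  11y1 + 6y2 + 8y3 + 49y4
  subject to:
    y1 + y3 + 4y4 >= 4
    y2 + 3y3 + y4 >= 6
    y1, y2, y3, y4 >= 0

Solving the primal: x* = (8, 0).
  primal value c^T x* = 32.
Solving the dual: y* = (0, 0, 4, 0).
  dual value b^T y* = 32.
Strong duality: c^T x* = b^T y*. Confirmed.

32
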